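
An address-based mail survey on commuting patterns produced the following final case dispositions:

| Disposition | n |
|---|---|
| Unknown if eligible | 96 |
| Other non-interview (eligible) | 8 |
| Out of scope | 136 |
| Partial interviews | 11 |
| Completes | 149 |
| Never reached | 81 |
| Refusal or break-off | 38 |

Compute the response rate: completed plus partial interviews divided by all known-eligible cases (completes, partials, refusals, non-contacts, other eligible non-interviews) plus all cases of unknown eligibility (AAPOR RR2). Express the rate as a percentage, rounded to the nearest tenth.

41.8%

Top → 149 + 11 = 160
Denom → 149 + 11 + 38 + 81 + 8 + 96 = 383
RR2 = 160 / 383 = 0.4178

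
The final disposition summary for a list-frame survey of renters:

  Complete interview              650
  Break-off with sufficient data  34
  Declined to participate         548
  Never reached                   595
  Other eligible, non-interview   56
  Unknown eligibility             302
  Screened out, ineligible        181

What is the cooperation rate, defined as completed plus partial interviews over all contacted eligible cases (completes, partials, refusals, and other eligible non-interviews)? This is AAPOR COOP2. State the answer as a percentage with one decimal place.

Num → 650 + 34 = 684
Denominator → 650 + 34 + 548 + 56 = 1288
COOP2 = 684 / 1288 = 0.5311

53.1%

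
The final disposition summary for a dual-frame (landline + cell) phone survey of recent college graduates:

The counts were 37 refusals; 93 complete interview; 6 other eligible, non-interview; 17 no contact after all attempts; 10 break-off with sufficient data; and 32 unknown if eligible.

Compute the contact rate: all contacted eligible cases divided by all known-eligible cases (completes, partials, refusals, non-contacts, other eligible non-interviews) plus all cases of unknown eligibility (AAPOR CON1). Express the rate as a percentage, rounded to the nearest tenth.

Numerator → 93 + 10 + 37 + 6 = 146
Denom → 93 + 10 + 37 + 17 + 6 + 32 = 195
CON1 = 146 / 195 = 0.7487

74.9%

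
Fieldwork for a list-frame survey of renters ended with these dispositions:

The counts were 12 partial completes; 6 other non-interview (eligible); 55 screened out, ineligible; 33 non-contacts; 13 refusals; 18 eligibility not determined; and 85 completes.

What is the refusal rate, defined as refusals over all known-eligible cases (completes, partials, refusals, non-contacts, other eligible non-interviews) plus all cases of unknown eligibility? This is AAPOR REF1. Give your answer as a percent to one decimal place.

7.8%

Numerator = 13
Base = 85 + 12 + 13 + 33 + 6 + 18 = 167
REF1 = 13 / 167 = 0.0778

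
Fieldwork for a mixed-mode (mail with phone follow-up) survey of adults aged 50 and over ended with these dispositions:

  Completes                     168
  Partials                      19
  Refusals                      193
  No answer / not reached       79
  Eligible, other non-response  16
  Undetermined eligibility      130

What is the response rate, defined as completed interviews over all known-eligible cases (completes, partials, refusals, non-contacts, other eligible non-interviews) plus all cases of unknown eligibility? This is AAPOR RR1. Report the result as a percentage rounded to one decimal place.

Numerator = 168
Denom = 168 + 19 + 193 + 79 + 16 + 130 = 605
RR1 = 168 / 605 = 0.2777

27.8%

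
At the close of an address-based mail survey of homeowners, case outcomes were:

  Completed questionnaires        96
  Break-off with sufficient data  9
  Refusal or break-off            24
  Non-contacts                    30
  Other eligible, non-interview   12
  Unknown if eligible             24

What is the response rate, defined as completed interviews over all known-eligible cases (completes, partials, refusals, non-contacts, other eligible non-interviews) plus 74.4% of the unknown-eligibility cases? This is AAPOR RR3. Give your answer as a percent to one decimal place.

Top = 96
Determined eligible = 96 + 9 + 24 + 30 + 12 = 171
e × U = 0.7440 × 24 = 17.86
Base = 171 + 17.86 = 188.86
RR3 = 96 / 188.86 = 0.5083

50.8%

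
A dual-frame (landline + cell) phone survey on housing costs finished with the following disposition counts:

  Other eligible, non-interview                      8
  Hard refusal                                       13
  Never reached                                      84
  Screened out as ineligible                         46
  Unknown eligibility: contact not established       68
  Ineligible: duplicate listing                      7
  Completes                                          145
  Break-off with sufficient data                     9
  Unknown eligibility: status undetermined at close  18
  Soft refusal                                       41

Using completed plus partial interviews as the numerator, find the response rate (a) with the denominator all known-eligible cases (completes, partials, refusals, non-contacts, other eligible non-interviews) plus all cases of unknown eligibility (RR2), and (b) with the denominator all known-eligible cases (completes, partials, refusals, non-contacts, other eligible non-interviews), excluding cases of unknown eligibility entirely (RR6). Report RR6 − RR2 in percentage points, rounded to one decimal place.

11.4

Refused = 13 + 41 = 54
Unknown if eligible = 68 + 18 = 86
Not eligible = 46 + 7 = 53
Num → 145 + 9 = 154
Denominator → 145 + 9 + 54 + 84 + 8 + 86 = 386
RR2 = 154 / 386 = 0.3990
Denominator → 145 + 9 + 54 + 84 + 8 = 300
RR6 = 154 / 300 = 0.5133
Difference = 51.33 − 39.90 = 11.43 percentage points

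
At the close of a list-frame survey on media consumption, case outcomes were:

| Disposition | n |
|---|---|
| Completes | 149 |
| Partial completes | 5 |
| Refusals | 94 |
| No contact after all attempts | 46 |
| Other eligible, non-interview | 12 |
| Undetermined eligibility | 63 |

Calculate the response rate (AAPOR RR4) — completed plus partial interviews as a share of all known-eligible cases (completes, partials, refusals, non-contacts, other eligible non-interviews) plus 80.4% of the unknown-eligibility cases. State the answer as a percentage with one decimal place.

Top = 149 + 5 = 154
Known eligible = 149 + 5 + 94 + 46 + 12 = 306
e × U = 0.8040 × 63 = 50.65
Denominator = 306 + 50.65 = 356.65
RR4 = 154 / 356.65 = 0.4318

43.2%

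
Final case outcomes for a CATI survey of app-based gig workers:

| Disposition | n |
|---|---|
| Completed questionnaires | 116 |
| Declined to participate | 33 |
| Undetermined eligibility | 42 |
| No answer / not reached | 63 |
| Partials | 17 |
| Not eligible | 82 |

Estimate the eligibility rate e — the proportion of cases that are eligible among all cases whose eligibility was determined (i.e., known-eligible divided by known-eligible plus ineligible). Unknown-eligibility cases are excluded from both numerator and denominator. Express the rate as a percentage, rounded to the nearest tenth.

73.6%

Determined eligible = 116 + 17 + 33 + 63 = 229
e = 229 / (229 + 82) = 229 / 311 = 0.7363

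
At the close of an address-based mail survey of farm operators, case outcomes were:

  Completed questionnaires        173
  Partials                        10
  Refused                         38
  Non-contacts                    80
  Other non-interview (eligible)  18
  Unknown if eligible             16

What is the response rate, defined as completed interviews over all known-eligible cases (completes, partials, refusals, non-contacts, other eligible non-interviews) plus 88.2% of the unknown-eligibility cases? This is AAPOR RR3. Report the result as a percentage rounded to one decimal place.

Num = 173
Known eligible = 173 + 10 + 38 + 80 + 18 = 319
e × U = 0.8820 × 16 = 14.11
Denom = 319 + 14.11 = 333.11
RR3 = 173 / 333.11 = 0.5193

51.9%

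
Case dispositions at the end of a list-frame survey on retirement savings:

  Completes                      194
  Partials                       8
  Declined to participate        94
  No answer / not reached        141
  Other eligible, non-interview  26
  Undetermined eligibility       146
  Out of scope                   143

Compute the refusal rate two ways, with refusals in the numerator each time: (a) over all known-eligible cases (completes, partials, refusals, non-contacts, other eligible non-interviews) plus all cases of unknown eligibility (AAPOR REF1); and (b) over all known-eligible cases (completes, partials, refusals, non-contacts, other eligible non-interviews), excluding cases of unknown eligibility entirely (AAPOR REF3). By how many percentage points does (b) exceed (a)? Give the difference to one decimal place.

Numerator → 94
Base → 194 + 8 + 94 + 141 + 26 + 146 = 609
REF1 = 94 / 609 = 0.1544
Base → 194 + 8 + 94 + 141 + 26 = 463
REF3 = 94 / 463 = 0.2030
Difference = 20.30 − 15.44 = 4.86 percentage points

4.9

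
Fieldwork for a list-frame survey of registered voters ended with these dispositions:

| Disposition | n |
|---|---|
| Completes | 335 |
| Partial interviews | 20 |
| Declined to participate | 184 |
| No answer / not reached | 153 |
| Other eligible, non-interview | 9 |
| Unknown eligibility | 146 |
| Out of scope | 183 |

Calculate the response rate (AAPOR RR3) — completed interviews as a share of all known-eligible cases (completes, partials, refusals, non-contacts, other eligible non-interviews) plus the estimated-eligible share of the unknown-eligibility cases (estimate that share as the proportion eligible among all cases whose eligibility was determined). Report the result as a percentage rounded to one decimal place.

41.0%

Num: 335
Determined eligible: 335 + 20 + 184 + 153 + 9 = 701
e = 701 / (701 + 183) = 701 / 884 = 0.7930
e × U: 0.7930 × 146 = 115.78
Base: 701 + 115.78 = 816.78
RR3 = 335 / 816.78 = 0.4101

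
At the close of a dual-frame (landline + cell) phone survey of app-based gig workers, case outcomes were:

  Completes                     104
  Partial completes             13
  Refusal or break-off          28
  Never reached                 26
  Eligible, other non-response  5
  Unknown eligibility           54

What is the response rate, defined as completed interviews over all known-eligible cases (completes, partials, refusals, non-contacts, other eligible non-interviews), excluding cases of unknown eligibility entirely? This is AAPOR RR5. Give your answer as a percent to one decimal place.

59.1%

Numerator = 104
Denominator = 104 + 13 + 28 + 26 + 5 = 176
RR5 = 104 / 176 = 0.5909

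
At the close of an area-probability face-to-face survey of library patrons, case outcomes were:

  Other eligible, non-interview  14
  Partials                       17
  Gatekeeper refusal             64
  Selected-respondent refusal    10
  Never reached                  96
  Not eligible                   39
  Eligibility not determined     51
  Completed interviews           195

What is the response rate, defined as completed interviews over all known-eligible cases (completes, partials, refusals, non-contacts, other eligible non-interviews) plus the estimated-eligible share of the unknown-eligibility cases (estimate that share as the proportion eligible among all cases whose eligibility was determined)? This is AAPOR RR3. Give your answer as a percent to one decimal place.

Declined to participate = 64 + 10 = 74
Num = 195
Known eligible = 195 + 17 + 74 + 96 + 14 = 396
e = 396 / (396 + 39) = 396 / 435 = 0.9103
Eligible share of unknowns = 0.9103 × 51 = 46.43
Denominator = 396 + 46.43 = 442.43
RR3 = 195 / 442.43 = 0.4407

44.1%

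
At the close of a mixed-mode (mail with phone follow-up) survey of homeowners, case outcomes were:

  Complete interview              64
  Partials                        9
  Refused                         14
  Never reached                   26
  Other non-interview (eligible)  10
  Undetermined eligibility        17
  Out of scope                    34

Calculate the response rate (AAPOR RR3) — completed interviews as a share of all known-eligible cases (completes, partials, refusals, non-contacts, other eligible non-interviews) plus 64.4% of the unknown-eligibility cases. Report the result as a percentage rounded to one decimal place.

47.8%

Top: 64
Determined eligible: 64 + 9 + 14 + 26 + 10 = 123
e × U: 0.6440 × 17 = 10.95
Denom: 123 + 10.95 = 133.95
RR3 = 64 / 133.95 = 0.4778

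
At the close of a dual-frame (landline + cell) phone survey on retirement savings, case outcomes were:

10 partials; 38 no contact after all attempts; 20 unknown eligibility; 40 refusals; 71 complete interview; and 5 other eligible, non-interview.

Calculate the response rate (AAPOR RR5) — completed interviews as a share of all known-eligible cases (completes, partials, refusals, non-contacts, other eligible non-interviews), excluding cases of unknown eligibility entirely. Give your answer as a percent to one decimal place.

Top → 71
Denominator → 71 + 10 + 40 + 38 + 5 = 164
RR5 = 71 / 164 = 0.4329

43.3%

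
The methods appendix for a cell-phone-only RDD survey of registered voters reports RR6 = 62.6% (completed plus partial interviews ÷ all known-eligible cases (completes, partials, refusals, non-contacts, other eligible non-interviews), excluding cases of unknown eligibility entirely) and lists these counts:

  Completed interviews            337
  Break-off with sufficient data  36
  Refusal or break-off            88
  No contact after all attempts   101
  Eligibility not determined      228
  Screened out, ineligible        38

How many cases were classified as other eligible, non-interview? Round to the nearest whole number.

Num → 337 + 36 = 373
RR6 = 373 / D = 0.626
D = 373 / 0.626 = 595.8
Remaining denominator categories sum to 562
other eligible, non-interview = 595.8 − 562 ≈ 34

34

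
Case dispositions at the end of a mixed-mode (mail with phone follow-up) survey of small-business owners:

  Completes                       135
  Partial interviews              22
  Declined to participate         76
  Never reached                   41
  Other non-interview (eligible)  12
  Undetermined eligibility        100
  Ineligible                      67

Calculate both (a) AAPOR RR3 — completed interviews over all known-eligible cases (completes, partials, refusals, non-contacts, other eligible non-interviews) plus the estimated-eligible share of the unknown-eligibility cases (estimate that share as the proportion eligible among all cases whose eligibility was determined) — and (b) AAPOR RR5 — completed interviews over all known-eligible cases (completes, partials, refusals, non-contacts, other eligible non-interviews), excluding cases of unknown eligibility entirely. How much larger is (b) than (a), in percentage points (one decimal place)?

Top → 135
Known eligible → 135 + 22 + 76 + 41 + 12 = 286
e = 286 / (286 + 67) = 286 / 353 = 0.8102
Eligible share of unknowns → 0.8102 × 100 = 81.02
Base → 286 + 81.02 = 367.02
RR3 = 135 / 367.02 = 0.3678
Base → 135 + 22 + 76 + 41 + 12 = 286
RR5 = 135 / 286 = 0.4720
Difference = 47.20 − 36.78 = 10.42 percentage points

10.4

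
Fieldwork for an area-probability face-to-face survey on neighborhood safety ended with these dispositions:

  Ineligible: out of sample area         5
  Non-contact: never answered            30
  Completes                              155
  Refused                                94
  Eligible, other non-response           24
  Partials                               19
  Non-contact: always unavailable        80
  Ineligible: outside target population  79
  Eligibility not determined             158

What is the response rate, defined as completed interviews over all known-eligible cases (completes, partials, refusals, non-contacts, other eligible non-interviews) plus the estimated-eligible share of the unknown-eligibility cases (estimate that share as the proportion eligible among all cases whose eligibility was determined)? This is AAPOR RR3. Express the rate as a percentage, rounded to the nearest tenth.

No answer / not reached = 30 + 80 = 110
Ineligible = 79 + 5 = 84
Numerator = 155
Eligible (known) = 155 + 19 + 94 + 110 + 24 = 402
e = 402 / (402 + 84) = 402 / 486 = 0.8272
Eligible share of unknowns = 0.8272 × 158 = 130.70
Denominator = 402 + 130.70 = 532.70
RR3 = 155 / 532.70 = 0.2910

29.1%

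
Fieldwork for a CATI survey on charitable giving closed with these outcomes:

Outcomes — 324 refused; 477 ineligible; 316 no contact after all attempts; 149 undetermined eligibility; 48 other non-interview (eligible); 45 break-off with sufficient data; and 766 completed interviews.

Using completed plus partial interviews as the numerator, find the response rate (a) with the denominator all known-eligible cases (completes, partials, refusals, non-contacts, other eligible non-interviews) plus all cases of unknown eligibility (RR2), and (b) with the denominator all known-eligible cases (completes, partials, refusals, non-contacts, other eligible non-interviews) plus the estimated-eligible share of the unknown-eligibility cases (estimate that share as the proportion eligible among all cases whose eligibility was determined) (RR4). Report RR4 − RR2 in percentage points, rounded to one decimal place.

1.1

Numerator → 766 + 45 = 811
Denom → 766 + 45 + 324 + 316 + 48 + 149 = 1648
RR2 = 811 / 1648 = 0.4921
Known eligible → 766 + 45 + 324 + 316 + 48 = 1499
e = 1499 / (1499 + 477) = 1499 / 1976 = 0.7586
Eligible share of unknowns → 0.7586 × 149 = 113.03
Denom → 1499 + 113.03 = 1612.03
RR4 = 811 / 1612.03 = 0.5031
Difference = 50.31 − 49.21 = 1.10 percentage points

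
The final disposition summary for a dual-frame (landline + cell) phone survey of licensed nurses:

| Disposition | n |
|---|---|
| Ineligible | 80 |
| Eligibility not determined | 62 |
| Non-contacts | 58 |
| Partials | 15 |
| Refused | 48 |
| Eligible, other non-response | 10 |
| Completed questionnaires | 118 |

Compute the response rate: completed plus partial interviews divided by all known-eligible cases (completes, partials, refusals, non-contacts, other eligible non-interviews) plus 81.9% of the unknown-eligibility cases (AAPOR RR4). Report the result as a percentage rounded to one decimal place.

44.4%

Numerator = 118 + 15 = 133
Known eligible = 118 + 15 + 48 + 58 + 10 = 249
Estimated eligible among unknowns = 0.8190 × 62 = 50.78
Denominator = 249 + 50.78 = 299.78
RR4 = 133 / 299.78 = 0.4437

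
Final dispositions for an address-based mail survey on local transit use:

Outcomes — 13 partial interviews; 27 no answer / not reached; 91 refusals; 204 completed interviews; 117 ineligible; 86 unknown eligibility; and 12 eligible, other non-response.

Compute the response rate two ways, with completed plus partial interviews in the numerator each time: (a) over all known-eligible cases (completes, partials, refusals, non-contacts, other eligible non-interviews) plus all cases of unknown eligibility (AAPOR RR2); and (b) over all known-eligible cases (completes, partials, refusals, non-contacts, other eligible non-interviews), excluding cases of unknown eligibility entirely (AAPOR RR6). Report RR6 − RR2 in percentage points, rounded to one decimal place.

12.4

Top = 204 + 13 = 217
Base = 204 + 13 + 91 + 27 + 12 + 86 = 433
RR2 = 217 / 433 = 0.5012
Base = 204 + 13 + 91 + 27 + 12 = 347
RR6 = 217 / 347 = 0.6254
Difference = 62.54 − 50.12 = 12.42 percentage points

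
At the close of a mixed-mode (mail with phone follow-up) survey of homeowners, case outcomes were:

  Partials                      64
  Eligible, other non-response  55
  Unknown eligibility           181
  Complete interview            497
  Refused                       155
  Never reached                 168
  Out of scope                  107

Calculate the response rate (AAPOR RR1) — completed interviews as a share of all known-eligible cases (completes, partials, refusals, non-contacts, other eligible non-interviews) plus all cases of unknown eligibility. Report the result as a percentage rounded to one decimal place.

Num = 497
Denom = 497 + 64 + 155 + 168 + 55 + 181 = 1120
RR1 = 497 / 1120 = 0.4437

44.4%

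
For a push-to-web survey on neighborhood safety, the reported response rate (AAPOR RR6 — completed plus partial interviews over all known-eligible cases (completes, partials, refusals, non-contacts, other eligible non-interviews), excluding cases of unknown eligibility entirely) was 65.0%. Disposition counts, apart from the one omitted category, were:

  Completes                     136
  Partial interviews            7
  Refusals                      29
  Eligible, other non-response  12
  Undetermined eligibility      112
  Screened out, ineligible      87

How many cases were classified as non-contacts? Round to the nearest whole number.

36

Top: 136 + 7 = 143
RR6 = 143 / D = 0.650
D = 143 / 0.650 = 220.0
Remaining denominator categories sum to 184
non-contacts = 220.0 − 184 ≈ 36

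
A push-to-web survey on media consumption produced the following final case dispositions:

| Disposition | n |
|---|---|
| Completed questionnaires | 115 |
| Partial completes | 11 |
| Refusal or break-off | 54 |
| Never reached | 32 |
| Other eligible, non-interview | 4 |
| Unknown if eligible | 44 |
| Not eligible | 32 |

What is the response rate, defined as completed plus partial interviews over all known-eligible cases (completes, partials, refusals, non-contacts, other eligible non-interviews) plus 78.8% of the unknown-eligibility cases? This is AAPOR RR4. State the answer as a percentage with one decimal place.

50.3%

Top: 115 + 11 = 126
Eligible (known): 115 + 11 + 54 + 32 + 4 = 216
Eligible share of unknowns: 0.7880 × 44 = 34.67
Denom: 216 + 34.67 = 250.67
RR4 = 126 / 250.67 = 0.5027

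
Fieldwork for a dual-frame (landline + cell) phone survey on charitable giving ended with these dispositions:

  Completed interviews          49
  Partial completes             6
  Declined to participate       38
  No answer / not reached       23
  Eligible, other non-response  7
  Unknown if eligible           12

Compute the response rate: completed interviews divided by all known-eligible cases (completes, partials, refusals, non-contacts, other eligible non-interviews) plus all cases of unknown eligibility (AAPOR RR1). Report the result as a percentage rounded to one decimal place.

Numerator → 49
Base → 49 + 6 + 38 + 23 + 7 + 12 = 135
RR1 = 49 / 135 = 0.3630

36.3%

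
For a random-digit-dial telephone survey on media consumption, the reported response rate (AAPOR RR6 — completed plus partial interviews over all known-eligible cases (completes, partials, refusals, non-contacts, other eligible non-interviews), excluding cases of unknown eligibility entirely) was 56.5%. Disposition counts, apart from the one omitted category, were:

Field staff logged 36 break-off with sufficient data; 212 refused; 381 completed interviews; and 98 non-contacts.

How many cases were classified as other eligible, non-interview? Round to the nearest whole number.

Numerator: 381 + 36 = 417
RR6 = 417 / D = 0.565
D = 417 / 0.565 = 738.1
Other denominator terms total 727
other eligible, non-interview = 738.1 − 727 ≈ 11

11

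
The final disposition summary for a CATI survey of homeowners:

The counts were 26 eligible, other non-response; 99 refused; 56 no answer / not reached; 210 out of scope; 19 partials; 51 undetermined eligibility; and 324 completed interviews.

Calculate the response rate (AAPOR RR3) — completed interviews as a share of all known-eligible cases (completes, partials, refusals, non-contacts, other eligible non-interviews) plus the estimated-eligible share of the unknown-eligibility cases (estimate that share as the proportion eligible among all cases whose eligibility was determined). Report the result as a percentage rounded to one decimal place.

57.8%

Top → 324
Eligible (known) → 324 + 19 + 99 + 56 + 26 = 524
e = 524 / (524 + 210) = 524 / 734 = 0.7139
Eligible share of unknowns → 0.7139 × 51 = 36.41
Denominator → 524 + 36.41 = 560.41
RR3 = 324 / 560.41 = 0.5781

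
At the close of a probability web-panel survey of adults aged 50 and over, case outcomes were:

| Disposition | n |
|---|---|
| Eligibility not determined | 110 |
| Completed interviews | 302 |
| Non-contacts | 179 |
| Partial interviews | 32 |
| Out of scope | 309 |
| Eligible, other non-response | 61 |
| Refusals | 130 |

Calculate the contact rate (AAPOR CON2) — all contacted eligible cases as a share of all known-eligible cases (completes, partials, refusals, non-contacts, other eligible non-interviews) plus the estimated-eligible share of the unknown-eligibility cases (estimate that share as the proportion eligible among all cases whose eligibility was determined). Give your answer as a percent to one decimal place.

67.3%

Num = 302 + 32 + 130 + 61 = 525
Determined eligible = 302 + 32 + 130 + 179 + 61 = 704
e = 704 / (704 + 309) = 704 / 1013 = 0.6950
Eligible share of unknowns = 0.6950 × 110 = 76.45
Denom = 704 + 76.45 = 780.45
CON2 = 525 / 780.45 = 0.6727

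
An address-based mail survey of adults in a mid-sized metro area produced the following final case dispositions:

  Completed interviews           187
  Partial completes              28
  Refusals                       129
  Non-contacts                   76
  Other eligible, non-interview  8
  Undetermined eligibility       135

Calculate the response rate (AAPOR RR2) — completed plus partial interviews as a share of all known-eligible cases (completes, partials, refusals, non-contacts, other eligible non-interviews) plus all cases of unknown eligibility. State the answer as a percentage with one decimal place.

38.2%

Top → 187 + 28 = 215
Denom → 187 + 28 + 129 + 76 + 8 + 135 = 563
RR2 = 215 / 563 = 0.3819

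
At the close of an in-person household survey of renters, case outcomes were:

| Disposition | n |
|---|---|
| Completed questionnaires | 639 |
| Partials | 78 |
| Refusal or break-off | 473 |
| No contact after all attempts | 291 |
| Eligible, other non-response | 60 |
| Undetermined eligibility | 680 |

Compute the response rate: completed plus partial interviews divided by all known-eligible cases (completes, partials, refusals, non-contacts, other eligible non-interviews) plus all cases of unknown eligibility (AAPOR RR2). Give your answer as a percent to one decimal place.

Numerator → 639 + 78 = 717
Base → 639 + 78 + 473 + 291 + 60 + 680 = 2221
RR2 = 717 / 2221 = 0.3228

32.3%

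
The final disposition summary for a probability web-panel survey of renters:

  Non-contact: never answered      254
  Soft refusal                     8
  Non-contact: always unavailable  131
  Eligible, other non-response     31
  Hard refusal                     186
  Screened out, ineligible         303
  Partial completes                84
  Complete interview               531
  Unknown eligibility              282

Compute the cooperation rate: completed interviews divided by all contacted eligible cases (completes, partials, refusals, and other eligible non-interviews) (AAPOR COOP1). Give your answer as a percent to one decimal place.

Refused = 186 + 8 = 194
Never reached = 254 + 131 = 385
Top: 531
Base: 531 + 84 + 194 + 31 = 840
COOP1 = 531 / 840 = 0.6321

63.2%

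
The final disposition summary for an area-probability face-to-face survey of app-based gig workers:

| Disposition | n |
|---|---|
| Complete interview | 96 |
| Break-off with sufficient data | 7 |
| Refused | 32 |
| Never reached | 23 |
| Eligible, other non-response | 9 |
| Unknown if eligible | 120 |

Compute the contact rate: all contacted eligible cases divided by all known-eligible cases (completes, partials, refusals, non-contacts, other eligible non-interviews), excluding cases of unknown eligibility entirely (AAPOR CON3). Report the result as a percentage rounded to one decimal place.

Num → 96 + 7 + 32 + 9 = 144
Denom → 96 + 7 + 32 + 23 + 9 = 167
CON3 = 144 / 167 = 0.8623

86.2%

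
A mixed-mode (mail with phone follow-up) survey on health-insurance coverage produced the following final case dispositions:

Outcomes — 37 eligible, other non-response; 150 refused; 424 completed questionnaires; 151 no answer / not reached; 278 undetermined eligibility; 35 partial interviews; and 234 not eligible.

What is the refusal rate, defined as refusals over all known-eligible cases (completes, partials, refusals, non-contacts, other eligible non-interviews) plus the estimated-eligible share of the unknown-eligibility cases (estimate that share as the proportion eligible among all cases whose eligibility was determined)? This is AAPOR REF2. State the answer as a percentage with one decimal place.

14.8%

Top: 150
Eligible (known): 424 + 35 + 150 + 151 + 37 = 797
e = 797 / (797 + 234) = 797 / 1031 = 0.7730
e × U: 0.7730 × 278 = 214.89
Denominator: 797 + 214.89 = 1011.89
REF2 = 150 / 1011.89 = 0.1482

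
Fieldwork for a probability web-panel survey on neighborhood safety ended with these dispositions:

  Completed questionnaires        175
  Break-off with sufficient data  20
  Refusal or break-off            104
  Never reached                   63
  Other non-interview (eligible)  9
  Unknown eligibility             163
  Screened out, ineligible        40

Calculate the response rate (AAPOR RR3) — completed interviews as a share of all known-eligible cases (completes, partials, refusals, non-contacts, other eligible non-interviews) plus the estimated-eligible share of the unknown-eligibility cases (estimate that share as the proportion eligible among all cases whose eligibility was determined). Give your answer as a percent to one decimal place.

33.8%

Num: 175
Eligible (known): 175 + 20 + 104 + 63 + 9 = 371
e = 371 / (371 + 40) = 371 / 411 = 0.9027
e × U: 0.9027 × 163 = 147.14
Denom: 371 + 147.14 = 518.14
RR3 = 175 / 518.14 = 0.3377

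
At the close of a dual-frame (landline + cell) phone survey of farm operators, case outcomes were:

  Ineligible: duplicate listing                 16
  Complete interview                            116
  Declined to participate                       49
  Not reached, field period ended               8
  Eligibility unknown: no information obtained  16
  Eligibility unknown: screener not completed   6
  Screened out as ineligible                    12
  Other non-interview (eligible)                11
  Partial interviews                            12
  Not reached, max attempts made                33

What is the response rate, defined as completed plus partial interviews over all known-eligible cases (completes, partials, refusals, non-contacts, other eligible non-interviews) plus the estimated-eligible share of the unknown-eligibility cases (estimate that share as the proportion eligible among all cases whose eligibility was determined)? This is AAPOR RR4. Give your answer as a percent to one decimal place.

51.5%

No answer / not reached = 8 + 33 = 41
Unknown if eligible = 6 + 16 = 22
Out of scope = 12 + 16 = 28
Numerator = 116 + 12 = 128
Eligible (known) = 116 + 12 + 49 + 41 + 11 = 229
e = 229 / (229 + 28) = 229 / 257 = 0.8911
Estimated eligible among unknowns = 0.8911 × 22 = 19.60
Base = 229 + 19.60 = 248.60
RR4 = 128 / 248.60 = 0.5149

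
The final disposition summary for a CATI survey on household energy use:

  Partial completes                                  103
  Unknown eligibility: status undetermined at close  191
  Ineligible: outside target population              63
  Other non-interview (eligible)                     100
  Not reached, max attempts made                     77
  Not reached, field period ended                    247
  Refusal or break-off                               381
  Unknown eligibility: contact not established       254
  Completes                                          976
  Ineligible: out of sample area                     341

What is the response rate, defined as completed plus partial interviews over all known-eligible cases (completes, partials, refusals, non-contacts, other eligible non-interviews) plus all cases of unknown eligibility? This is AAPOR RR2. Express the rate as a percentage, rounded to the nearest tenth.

46.3%

No contact after all attempts = 247 + 77 = 324
Undetermined eligibility = 254 + 191 = 445
Not eligible = 63 + 341 = 404
Top = 976 + 103 = 1079
Base = 976 + 103 + 381 + 324 + 100 + 445 = 2329
RR2 = 1079 / 2329 = 0.4633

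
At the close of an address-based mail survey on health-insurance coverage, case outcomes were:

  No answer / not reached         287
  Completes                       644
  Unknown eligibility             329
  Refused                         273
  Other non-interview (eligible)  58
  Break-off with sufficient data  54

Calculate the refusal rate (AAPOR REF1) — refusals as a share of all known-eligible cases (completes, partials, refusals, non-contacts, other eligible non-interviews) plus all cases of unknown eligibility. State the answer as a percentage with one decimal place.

Top = 273
Base = 644 + 54 + 273 + 287 + 58 + 329 = 1645
REF1 = 273 / 1645 = 0.1660

16.6%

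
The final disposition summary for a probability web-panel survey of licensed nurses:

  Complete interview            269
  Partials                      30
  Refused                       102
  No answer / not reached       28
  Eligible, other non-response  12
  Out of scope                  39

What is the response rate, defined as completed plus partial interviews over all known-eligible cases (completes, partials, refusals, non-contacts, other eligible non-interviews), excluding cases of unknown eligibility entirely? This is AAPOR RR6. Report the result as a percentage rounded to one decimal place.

Num → 269 + 30 = 299
Denominator → 269 + 30 + 102 + 28 + 12 = 441
RR6 = 299 / 441 = 0.6780

67.8%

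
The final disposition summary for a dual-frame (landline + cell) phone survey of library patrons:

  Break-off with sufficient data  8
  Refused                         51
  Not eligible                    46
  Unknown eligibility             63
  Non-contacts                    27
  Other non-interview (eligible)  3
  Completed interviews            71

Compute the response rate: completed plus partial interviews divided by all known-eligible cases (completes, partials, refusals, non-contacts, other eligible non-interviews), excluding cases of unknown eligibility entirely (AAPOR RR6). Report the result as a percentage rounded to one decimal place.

49.4%

Top = 71 + 8 = 79
Base = 71 + 8 + 51 + 27 + 3 = 160
RR6 = 79 / 160 = 0.4938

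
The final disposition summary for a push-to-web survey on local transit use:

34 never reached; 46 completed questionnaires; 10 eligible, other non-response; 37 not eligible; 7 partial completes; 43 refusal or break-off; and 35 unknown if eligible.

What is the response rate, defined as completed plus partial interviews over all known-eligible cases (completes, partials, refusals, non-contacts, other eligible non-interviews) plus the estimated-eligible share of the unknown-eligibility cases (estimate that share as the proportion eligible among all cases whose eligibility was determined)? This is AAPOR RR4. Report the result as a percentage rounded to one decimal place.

Top → 46 + 7 = 53
Eligible (known) → 46 + 7 + 43 + 34 + 10 = 140
e = 140 / (140 + 37) = 140 / 177 = 0.7910
Estimated eligible among unknowns → 0.7910 × 35 = 27.69
Denominator → 140 + 27.69 = 167.69
RR4 = 53 / 167.69 = 0.3161

31.6%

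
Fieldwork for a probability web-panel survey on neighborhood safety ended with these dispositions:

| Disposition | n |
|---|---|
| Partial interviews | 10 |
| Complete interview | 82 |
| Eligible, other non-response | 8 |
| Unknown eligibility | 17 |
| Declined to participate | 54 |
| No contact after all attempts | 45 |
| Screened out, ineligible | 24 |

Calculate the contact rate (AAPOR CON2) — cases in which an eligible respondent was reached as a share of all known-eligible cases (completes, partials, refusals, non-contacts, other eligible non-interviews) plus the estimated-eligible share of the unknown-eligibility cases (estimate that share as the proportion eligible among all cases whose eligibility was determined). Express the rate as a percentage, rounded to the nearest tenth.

71.9%

Top → 82 + 10 + 54 + 8 = 154
Known eligible → 82 + 10 + 54 + 45 + 8 = 199
e = 199 / (199 + 24) = 199 / 223 = 0.8924
Eligible share of unknowns → 0.8924 × 17 = 15.17
Denominator → 199 + 15.17 = 214.17
CON2 = 154 / 214.17 = 0.7191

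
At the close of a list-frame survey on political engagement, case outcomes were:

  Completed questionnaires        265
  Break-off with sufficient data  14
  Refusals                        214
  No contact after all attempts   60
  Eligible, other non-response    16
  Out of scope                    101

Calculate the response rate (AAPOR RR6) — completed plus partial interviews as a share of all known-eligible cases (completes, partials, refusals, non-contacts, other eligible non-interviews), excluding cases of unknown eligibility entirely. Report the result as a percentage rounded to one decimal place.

Numerator: 265 + 14 = 279
Base: 265 + 14 + 214 + 60 + 16 = 569
RR6 = 279 / 569 = 0.4903

49.0%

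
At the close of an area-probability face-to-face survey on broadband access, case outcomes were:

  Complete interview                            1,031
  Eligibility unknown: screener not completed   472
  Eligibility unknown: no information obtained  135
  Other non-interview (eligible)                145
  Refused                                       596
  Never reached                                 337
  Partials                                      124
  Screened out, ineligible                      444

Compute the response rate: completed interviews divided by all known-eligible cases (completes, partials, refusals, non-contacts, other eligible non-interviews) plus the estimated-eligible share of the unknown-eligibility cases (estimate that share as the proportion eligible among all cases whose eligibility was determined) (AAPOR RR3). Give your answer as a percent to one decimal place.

37.6%

Undetermined eligibility = 472 + 135 = 607
Num: 1031
Determined eligible: 1031 + 124 + 596 + 337 + 145 = 2233
e = 2233 / (2233 + 444) = 2233 / 2677 = 0.8341
e × U: 0.8341 × 607 = 506.30
Denom: 2233 + 506.30 = 2739.30
RR3 = 1031 / 2739.30 = 0.3764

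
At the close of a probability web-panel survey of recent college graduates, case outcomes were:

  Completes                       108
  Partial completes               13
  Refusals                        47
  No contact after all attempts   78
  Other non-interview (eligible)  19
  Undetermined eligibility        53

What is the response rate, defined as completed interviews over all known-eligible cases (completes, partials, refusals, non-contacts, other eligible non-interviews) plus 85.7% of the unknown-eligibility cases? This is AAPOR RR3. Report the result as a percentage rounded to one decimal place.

Top = 108
Known eligible = 108 + 13 + 47 + 78 + 19 = 265
Eligible share of unknowns = 0.8570 × 53 = 45.42
Denominator = 265 + 45.42 = 310.42
RR3 = 108 / 310.42 = 0.3479

34.8%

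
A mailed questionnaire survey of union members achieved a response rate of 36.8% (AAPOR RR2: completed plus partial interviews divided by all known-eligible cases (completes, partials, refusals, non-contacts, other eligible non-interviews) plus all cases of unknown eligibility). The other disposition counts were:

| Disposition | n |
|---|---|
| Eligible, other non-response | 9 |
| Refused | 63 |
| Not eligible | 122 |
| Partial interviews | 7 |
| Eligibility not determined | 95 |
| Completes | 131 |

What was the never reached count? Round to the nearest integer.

Numerator: 131 + 7 = 138
RR2 = 138 / D = 0.368
D = 138 / 0.368 = 375.0
Rest of base = 305
never reached = 375.0 − 305 ≈ 70

70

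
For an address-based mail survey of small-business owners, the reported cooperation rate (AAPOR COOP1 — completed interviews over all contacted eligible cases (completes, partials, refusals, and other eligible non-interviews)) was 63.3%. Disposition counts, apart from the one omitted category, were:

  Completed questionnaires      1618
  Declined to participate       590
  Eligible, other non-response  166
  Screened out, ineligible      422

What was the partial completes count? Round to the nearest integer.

COOP1 = 1618 / D = 0.633
D = 1618 / 0.633 = 2556.1
Rest of base = 2374
partial completes = 2556.1 − 2374 ≈ 182

182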